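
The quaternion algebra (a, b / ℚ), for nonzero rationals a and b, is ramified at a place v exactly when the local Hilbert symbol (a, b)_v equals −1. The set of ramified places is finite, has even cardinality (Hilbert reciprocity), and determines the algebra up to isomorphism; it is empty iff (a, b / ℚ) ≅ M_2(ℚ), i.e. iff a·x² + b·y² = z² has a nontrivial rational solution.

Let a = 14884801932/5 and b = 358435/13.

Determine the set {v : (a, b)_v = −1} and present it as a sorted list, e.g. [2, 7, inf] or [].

Mod squares: a ≡ 25935, b ≡ 95095. Check v ∈ {∞, 2, 3, 5, 7, 11, 13, 19}.
v=5: a=5^-1·(≡2), b=5^1·(≡4) mod 5; (2|5)=-1, (4|5)=+1; (−1)^{-1·1·2}·(-1)^1·(+1)^-1 = -1.
v=7: a=7^3·(≡1), b=7^3·(≡5) mod 7; (1|7)=+1, (5|7)=-1; (−1)^{3·3·3}·(+1)^3·(-1)^3 = +1.
v=3: a=3^1·(≡2), b=3^0·(≡1) mod 3; (2|3)=-1, (1|3)=+1; (−1)^{1·0·1}·(-1)^0·(+1)^1 = +1.
v=∞: 25935 > 0 and 95095 > 0  ⇒  (a,b)_∞ = +1.
v=11: a=11^4·(≡2), b=11^1·(≡7) mod 11; (2|11)=-1, (7|11)=-1; (−1)^{4·1·5}·(-1)^1·(-1)^4 = -1.
v=2: v_2(a)=2, v_2(b)=0; units ≡ 7, 7 (mod 8); ε·ε+αω+βω = 1·1+2·0+0·0 ≡ 1  ⇒  (a,b)_2 = -1.
v=13: a=13^1·(≡8), b=13^-1·(≡12) mod 13; (8|13)=-1, (12|13)=+1; (−1)^{1·-1·6}·(-1)^-1·(+1)^1 = -1.
v=19: a=19^1·(≡5), b=19^1·(≡13) mod 19; (5|19)=+1, (13|19)=-1; (−1)^{1·1·9}·(+1)^1·(-1)^1 = +1.
Ram(25935, 95095) = {2, 5, 11, 13}; no ℚ_2-point on the conic.

[2, 5, 11, 13]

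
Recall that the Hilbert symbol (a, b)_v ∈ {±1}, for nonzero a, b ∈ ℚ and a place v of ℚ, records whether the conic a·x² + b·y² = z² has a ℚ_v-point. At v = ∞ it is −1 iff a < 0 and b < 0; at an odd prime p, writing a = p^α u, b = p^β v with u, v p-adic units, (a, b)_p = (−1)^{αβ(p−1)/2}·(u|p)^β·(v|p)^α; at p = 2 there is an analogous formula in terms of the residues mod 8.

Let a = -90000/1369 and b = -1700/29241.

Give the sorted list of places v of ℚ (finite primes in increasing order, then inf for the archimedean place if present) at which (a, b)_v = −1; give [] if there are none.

[2, inf]

(a, b) ≡ (-1, -17) mod (ℚ^×)²; places V = {2, 3, 5, 17, 19, 37, ∞}.
(a,b)_17: α=0, u≡13; β=1, v≡2 (mod 17); (13|17)=+1, (2|17)=+1; sign (−1)^0·+1^1·+1^0 = +1.
(a,b)_∞: sgn(-1)=−, sgn(-17)=−, so -1.
(a,b)_2: α=4, β=2; u≡7, v≡7 (mod 8); ε(u)ε(v)=1·1, αω(v)=4·0, βω(u)=2·0; sum ≡ 1  ⇒  -1.
(a,b)_5: α=4, u≡4; β=2, v≡2 (mod 5); (4|5)=+1, (2|5)=-1; sign (−1)^0·+1^2·-1^4 = +1.
(a,b)_19: α=0, u≡3; β=-2, v≡2 (mod 19); (3|19)=-1, (2|19)=-1; sign (−1)^0·-1^-2·-1^0 = +1.
(a,b)_3: α=2, u≡2; β=-4, v≡1 (mod 3); (2|3)=-1, (1|3)=+1; sign (−1)^0·-1^-4·+1^2 = +1.
(a,b)_37: α=-2, u≡21; β=0, v≡17 (mod 37); (21|37)=+1, (17|37)=-1; sign (−1)^0·+1^0·-1^-2 = +1.
(-1, -17 / ℚ) ramifies at {2, ∞}: a division algebra.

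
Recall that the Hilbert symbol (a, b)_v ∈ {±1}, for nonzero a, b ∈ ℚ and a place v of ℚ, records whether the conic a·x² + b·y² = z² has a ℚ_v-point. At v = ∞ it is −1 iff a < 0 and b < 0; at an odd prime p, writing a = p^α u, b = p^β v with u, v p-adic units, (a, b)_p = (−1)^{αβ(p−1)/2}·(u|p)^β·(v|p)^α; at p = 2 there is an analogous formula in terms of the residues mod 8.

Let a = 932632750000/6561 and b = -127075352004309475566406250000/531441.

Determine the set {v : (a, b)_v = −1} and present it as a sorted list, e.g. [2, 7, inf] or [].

Mod squares: a ≡ 3730531, b ≡ -47705. Check v ∈ {∞, 2, 3, 5, 7, 17, 23, 29, 47}.
v=29: a=29^1·(≡23), b=29^3·(≡15) mod 29; (23|29)=+1, (15|29)=-1; (−1)^{1·3·14}·(+1)^3·(-1)^1 = -1.
v=5: a=5^6·(≡1), b=5^13·(≡1) mod 5; (1|5)=+1, (1|5)=+1; (−1)^{6·13·2}·(+1)^13·(+1)^6 = +1.
v=∞: 3730531 > 0 and -47705 < 0  ⇒  (a,b)_∞ = +1.
v=3: a=3^-8·(≡1), b=3^-12·(≡1) mod 3; (1|3)=+1, (1|3)=+1; (−1)^{-8·-12·1}·(+1)^-12·(+1)^-8 = +1.
v=17: a=17^1·(≡14), b=17^2·(≡12) mod 17; (14|17)=-1, (12|17)=-1; (−1)^{1·2·8}·(-1)^2·(-1)^1 = -1.
v=2: v_2(a)=4, v_2(b)=4; units ≡ 3, 7 (mod 8); ε·ε+αω+βω = 1·1+4·0+4·1 ≡ 1  ⇒  (a,b)_2 = -1.
v=47: a=47^1·(≡21), b=47^3·(≡20) mod 47; (21|47)=+1, (20|47)=-1; (−1)^{1·3·23}·(+1)^3·(-1)^1 = +1.
v=23: a=23^1·(≡6), b=23^2·(≡10) mod 23; (6|23)=+1, (10|23)=-1; (−1)^{1·2·11}·(+1)^2·(-1)^1 = -1.
v=7: a=7^1·(≡2), b=7^5·(≡3) mod 7; (2|7)=+1, (3|7)=-1; (−1)^{1·5·3}·(+1)^5·(-1)^1 = +1.
|Ram(3730531, -47705)| = 4, even; anisotropic at {2, 17, 23, 29}.

[2, 17, 23, 29]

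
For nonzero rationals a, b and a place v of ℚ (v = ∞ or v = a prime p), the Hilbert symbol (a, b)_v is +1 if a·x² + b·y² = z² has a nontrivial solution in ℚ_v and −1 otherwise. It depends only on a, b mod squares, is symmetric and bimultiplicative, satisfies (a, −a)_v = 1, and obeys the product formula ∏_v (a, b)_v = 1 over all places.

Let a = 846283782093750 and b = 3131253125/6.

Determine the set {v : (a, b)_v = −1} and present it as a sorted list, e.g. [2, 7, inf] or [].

(a, b) ≡ (6006, 30) mod (ℚ^×)²; places V = {2, 3, 5, 7, 11, 13, ∞}.
(a,b)_11: α=3, u≡8; β=2, v≡7 (mod 11); (8|11)=-1, (7|11)=-1; sign (−1)^0·-1^2·-1^3 = -1.
(a,b)_∞: sgn(6006)=+, sgn(30)=+, so +1.
(a,b)_5: α=6, u≡4; β=5, v≡1 (mod 5); (4|5)=+1, (1|5)=+1; sign (−1)^0·+1^5·+1^6 = +1.
(a,b)_7: α=3, u≡2; β=2, v≡1 (mod 7); (2|7)=+1, (1|7)=+1; sign (−1)^0·+1^2·+1^3 = +1.
(a,b)_13: α=3, u≡2; β=2, v≡3 (mod 13); (2|13)=-1, (3|13)=+1; sign (−1)^0·-1^2·+1^3 = +1.
(a,b)_3: α=3, u≡1; β=-1, v≡1 (mod 3); (1|3)=+1, (1|3)=+1; sign (−1)^1·+1^-1·+1^3 = -1.
(a,b)_2: α=1, β=-1; u≡3, v≡7 (mod 8); ε(u)ε(v)=1·1, αω(v)=1·0, βω(u)=-1·1; sum ≡ 0  ⇒  +1.
|Ram(6006, 30)| = 2, even; anisotropic at {3, 11}.

[3, 11]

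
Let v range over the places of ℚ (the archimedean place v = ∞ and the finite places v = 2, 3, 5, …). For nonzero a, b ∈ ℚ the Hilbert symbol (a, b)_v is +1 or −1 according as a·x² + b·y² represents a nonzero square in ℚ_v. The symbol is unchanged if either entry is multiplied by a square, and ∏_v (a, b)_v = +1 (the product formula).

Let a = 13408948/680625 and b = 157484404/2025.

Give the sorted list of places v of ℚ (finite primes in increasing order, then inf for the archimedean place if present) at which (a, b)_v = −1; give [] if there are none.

[23, 43]

Mod squares: a ≡ 37, b ≡ 325381. Check v ∈ {∞, 2, 3, 5, 7, 11, 23, 37, 43, 47}.
v=23: a=23^0·(≡7), b=23^1·(≡2) mod 23; (7|23)=-1, (2|23)=+1; (−1)^{0·1·11}·(-1)^1·(+1)^0 = -1.
v=∞: 37 > 0 and 325381 > 0  ⇒  (a,b)_∞ = +1.
v=47: a=47^0·(≡2), b=47^1·(≡2) mod 47; (2|47)=+1, (2|47)=+1; (−1)^{0·1·23}·(+1)^1·(+1)^0 = +1.
v=3: a=3^-2·(≡1), b=3^-4·(≡1) mod 3; (1|3)=+1, (1|3)=+1; (−1)^{-2·-4·1}·(+1)^-4·(+1)^-2 = +1.
v=11: a=11^-2·(≡9), b=11^2·(≡4) mod 11; (9|11)=+1, (4|11)=+1; (−1)^{-2·2·5}·(+1)^2·(+1)^-2 = +1.
v=43: a=43^2·(≡30), b=43^1·(≡8) mod 43; (30|43)=-1, (8|43)=-1; (−1)^{2·1·21}·(-1)^1·(-1)^2 = -1.
v=37: a=37^1·(≡10), b=37^0·(≡25) mod 37; (10|37)=+1, (25|37)=+1; (−1)^{1·0·18}·(+1)^0·(+1)^1 = +1.
v=5: a=5^-4·(≡2), b=5^-2·(≡4) mod 5; (2|5)=-1, (4|5)=+1; (−1)^{-4·-2·2}·(-1)^-2·(+1)^-4 = +1.
v=2: v_2(a)=2, v_2(b)=2; units ≡ 5, 5 (mod 8); ε·ε+αω+βω = 0·0+2·1+2·1 ≡ 0  ⇒  (a,b)_2 = +1.
v=7: a=7^2·(≡1), b=7^1·(≡5) mod 7; (1|7)=+1, (5|7)=-1; (−1)^{2·1·3}·(+1)^1·(-1)^2 = +1.
(37, 325381 / ℚ) ramifies at {23, 43}: a division algebra.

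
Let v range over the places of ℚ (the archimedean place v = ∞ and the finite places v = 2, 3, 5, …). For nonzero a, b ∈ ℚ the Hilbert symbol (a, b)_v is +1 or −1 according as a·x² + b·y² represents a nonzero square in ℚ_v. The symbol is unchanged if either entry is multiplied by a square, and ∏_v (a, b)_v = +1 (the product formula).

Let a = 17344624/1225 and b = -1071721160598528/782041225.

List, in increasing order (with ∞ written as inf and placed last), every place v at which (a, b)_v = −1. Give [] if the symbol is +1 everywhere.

(a, b) ≡ (31, -713) mod (ℚ^×)²; places V = {2, 3, 5, 7, 11, 17, 23, 31, 43, 47, ∞}.
(a,b)_43: α=0, u≡13; β=2, v≡42 (mod 43); (13|43)=+1, (42|43)=-1; sign (−1)^0·+1^2·-1^0 = +1.
(a,b)_11: α=2, u≡9; β=2, v≡6 (mod 11); (9|11)=+1, (6|11)=-1; sign (−1)^0·+1^2·-1^2 = +1.
(a,b)_23: α=0, u≡8; β=1, v≡17 (mod 23); (8|23)=+1, (17|23)=-1; sign (−1)^0·+1^1·-1^0 = +1.
(a,b)_7: α=-2, u≡6; β=-2, v≡2 (mod 7); (6|7)=-1, (2|7)=+1; sign (−1)^0·-1^-2·+1^-2 = +1.
(a,b)_17: α=2, u≡6; β=-2, v≡2 (mod 17); (6|17)=-1, (2|17)=+1; sign (−1)^0·-1^-2·+1^2 = +1.
(a,b)_3: α=0, u≡1; β=8, v≡1 (mod 3); (1|3)=+1, (1|3)=+1; sign (−1)^0·+1^8·+1^0 = +1.
(a,b)_47: α=0, u≡40; β=-2, v≡20 (mod 47); (40|47)=-1, (20|47)=-1; sign (−1)^0·-1^-2·-1^0 = +1.
(a,b)_31: α=1, u≡1; β=1, v≡8 (mod 31); (1|31)=+1, (8|31)=+1; sign (−1)^1·+1^1·+1^1 = -1.
(a,b)_∞: sgn(31)=+, sgn(-713)=−, so +1.
(a,b)_2: α=4, β=10; u≡7, v≡7 (mod 8); ε(u)ε(v)=1·1, αω(v)=4·0, βω(u)=10·0; sum ≡ 1  ⇒  -1.
(a,b)_5: α=-2, u≡1; β=-2, v≡3 (mod 5); (1|5)=+1, (3|5)=-1; sign (−1)^0·+1^-2·-1^-2 = +1.
(31, -713 / ℚ) ramifies at {2, 31}: a division algebra.

[2, 31]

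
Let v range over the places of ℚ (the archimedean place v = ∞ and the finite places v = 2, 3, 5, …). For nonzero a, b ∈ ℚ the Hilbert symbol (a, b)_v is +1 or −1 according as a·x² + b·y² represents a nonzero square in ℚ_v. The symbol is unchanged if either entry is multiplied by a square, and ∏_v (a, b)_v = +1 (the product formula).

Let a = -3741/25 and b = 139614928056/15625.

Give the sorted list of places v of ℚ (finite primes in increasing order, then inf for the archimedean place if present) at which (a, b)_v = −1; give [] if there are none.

(a, b) ≡ (-3741, 2494) mod (ℚ^×)²; places V = {2, 3, 5, 29, 43, ∞}.
(a,b)_3: α=1, u≡1; β=2, v≡1 (mod 3); (1|3)=+1, (1|3)=+1; sign (−1)^0·+1^2·+1^1 = +1.
(a,b)_∞: sgn(-3741)=−, sgn(2494)=+, so +1.
(a,b)_43: α=1, u≡12; β=3, v≡36 (mod 43); (12|43)=-1, (36|43)=+1; sign (−1)^1·-1^3·+1^1 = +1.
(a,b)_5: α=-2, u≡4; β=-6, v≡1 (mod 5); (4|5)=+1, (1|5)=+1; sign (−1)^0·+1^-6·+1^-2 = +1.
(a,b)_29: α=1, u≡25; β=3, v≡16 (mod 29); (25|29)=+1, (16|29)=+1; sign (−1)^0·+1^3·+1^1 = +1.
(a,b)_2: α=0, β=3; u≡3, v≡7 (mod 8); ε(u)ε(v)=1·1, αω(v)=0·0, βω(u)=3·1; sum ≡ 0  ⇒  +1.
Ram(a, b) = ∅: the form -3741·x² + 2494·y² − z² is isotropic over every ℚ_v, so by Hasse–Minkowski it is isotropic over ℚ.

[]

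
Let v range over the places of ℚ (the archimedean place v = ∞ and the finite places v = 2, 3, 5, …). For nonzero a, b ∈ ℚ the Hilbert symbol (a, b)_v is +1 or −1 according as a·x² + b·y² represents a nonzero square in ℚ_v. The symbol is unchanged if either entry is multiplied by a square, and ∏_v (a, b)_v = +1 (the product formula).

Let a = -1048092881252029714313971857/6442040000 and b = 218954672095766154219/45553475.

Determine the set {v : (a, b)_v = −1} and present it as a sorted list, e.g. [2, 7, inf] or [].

(a, b) ≡ (-2313003, 8041) mod (ℚ^×)²; places V = {2, 3, 5, 7, 11, 17, 19, 31, 37, 43, ∞}.
(a,b)_37: α=0, u≡35; β=-2, v≡16 (mod 37); (35|37)=-1, (16|37)=+1; sign (−1)^0·-1^-2·+1^0 = +1.
(a,b)_17: α=1, u≡13; β=1, v≡6 (mod 17); (13|17)=+1, (6|17)=-1; sign (−1)^0·+1^1·-1^1 = -1.
(a,b)_7: α=9, u≡3; β=8, v≡6 (mod 7); (3|7)=-1, (6|7)=-1; sign (−1)^0·-1^8·-1^9 = -1.
(a,b)_19: α=3, u≡10; β=2, v≡11 (mod 19); (10|19)=-1, (11|19)=+1; sign (−1)^0·-1^2·+1^3 = +1.
(a,b)_∞: sgn(-2313003)=−, sgn(8041)=+, so +1.
(a,b)_2: α=-6, β=0; u≡5, v≡1 (mod 8); ε(u)ε(v)=0·0, αω(v)=-6·0, βω(u)=0·1; sum ≡ 0  ⇒  +1.
(a,b)_43: α=4, u≡9; β=3, v≡40 (mod 43); (9|43)=+1, (40|43)=+1; sign (−1)^0·+1^3·+1^4 = +1.
(a,b)_31: α=3, u≡1; β=2, v≡15 (mod 31); (1|31)=+1, (15|31)=-1; sign (−1)^0·+1^2·-1^3 = -1.
(a,b)_3: α=7, u≡2; β=4, v≡1 (mod 3); (2|3)=-1, (1|3)=+1; sign (−1)^0·-1^4·+1^7 = +1.
(a,b)_11: α=-5, u≡3; β=-3, v≡3 (mod 11); (3|11)=+1, (3|11)=+1; sign (−1)^1·+1^-3·+1^-5 = -1.
(a,b)_5: α=-4, u≡2; β=-2, v≡1 (mod 5); (2|5)=-1, (1|5)=+1; sign (−1)^0·-1^-2·+1^-4 = +1.
Ram(-2313003, 8041) = {7, 11, 17, 31}; no ℚ_7-point on the conic.

[7, 11, 17, 31]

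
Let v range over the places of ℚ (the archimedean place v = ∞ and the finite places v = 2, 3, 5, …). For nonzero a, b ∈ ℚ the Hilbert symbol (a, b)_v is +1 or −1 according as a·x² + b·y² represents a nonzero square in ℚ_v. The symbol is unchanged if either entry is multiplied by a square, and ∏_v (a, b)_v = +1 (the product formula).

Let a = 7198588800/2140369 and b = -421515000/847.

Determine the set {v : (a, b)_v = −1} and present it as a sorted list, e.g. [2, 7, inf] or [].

(a, b) ≡ (2958, -131138) mod (ℚ^×)²; places V = {2, 3, 5, 7, 11, 13, 17, 19, 29, ∞}.
(a,b)_19: α=-2, u≡14; β=1, v≡18 (mod 19); (14|19)=-1, (18|19)=-1; sign (−1)^0·-1^1·-1^-2 = -1.
(a,b)_13: α=2, u≡5; β=0, v≡8 (mod 13); (5|13)=-1, (8|13)=-1; sign (−1)^0·-1^0·-1^2 = +1.
(a,b)_3: α=3, u≡2; β=2, v≡1 (mod 3); (2|3)=-1, (1|3)=+1; sign (−1)^0·-1^2·+1^3 = +1.
(a,b)_11: α=-2, u≡7; β=-2, v≡4 (mod 11); (7|11)=-1, (4|11)=+1; sign (−1)^0·-1^-2·+1^-2 = +1.
(a,b)_∞: sgn(2958)=+, sgn(-131138)=−, so +1.
(a,b)_17: α=1, u≡13; β=1, v≡8 (mod 17); (13|17)=+1, (8|17)=+1; sign (−1)^0·+1^1·+1^1 = +1.
(a,b)_2: α=7, β=3; u≡7, v≡7 (mod 8); ε(u)ε(v)=1·1, αω(v)=7·0, βω(u)=3·0; sum ≡ 1  ⇒  -1.
(a,b)_29: α=1, u≡8; β=1, v≡15 (mod 29); (8|29)=-1, (15|29)=-1; sign (−1)^0·-1^1·-1^1 = +1.
(a,b)_7: α=-2, u≡4; β=-1, v≡5 (mod 7); (4|7)=+1, (5|7)=-1; sign (−1)^0·+1^-1·-1^-2 = +1.
(a,b)_5: α=2, u≡3; β=4, v≡3 (mod 5); (3|5)=-1, (3|5)=-1; sign (−1)^0·-1^4·-1^2 = +1.
Ram(2958, -131138) = {2, 19}; no ℚ_2-point on the conic.

[2, 19]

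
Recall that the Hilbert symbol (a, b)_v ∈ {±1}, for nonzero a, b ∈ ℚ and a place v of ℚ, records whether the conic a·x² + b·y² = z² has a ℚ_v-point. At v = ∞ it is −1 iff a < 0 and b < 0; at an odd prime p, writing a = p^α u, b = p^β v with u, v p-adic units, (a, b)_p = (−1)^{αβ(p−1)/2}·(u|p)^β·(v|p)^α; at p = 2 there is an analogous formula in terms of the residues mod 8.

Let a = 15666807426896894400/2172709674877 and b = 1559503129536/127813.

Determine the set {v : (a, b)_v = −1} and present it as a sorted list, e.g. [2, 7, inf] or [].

(a, b) ≡ (8064987, 196707) mod (ℚ^×)²; places V = {2, 3, 5, 7, 11, 17, 19, 29, 31, 41, ∞}.
(a,b)_29: α=1, u≡4; β=1, v≡19 (mod 29); (4|29)=+1, (19|29)=-1; sign (−1)^0·+1^1·-1^1 = -1.
(a,b)_17: α=1, u≡9; β=1, v≡6 (mod 17); (9|17)=+1, (6|17)=-1; sign (−1)^0·+1^1·-1^1 = -1.
(a,b)_19: α=-3, u≡15; β=-1, v≡16 (mod 19); (15|19)=-1, (16|19)=+1; sign (−1)^1·-1^-1·+1^-3 = +1.
(a,b)_∞: sgn(8064987)=+, sgn(196707)=+, so +1.
(a,b)_3: α=9, u≡2; β=5, v≡1 (mod 3); (2|3)=-1, (1|3)=+1; sign (−1)^1·-1^5·+1^9 = +1.
(a,b)_41: α=3, u≡28; β=2, v≡24 (mod 41); (28|41)=-1, (24|41)=-1; sign (−1)^0·-1^2·-1^3 = -1.
(a,b)_2: α=6, β=6; u≡3, v≡3 (mod 8); ε(u)ε(v)=1·1, αω(v)=6·1, βω(u)=6·1; sum ≡ 1  ⇒  -1.
(a,b)_5: α=2, u≡3; β=0, v≡2 (mod 5); (3|5)=-1, (2|5)=-1; sign (−1)^0·-1^0·-1^2 = +1.
(a,b)_11: α=4, u≡7; β=2, v≡9 (mod 11); (7|11)=-1, (9|11)=+1; sign (−1)^0·-1^2·+1^4 = +1.
(a,b)_31: α=-4, u≡17; β=-2, v≡23 (mod 31); (17|31)=-1, (23|31)=-1; sign (−1)^0·-1^-2·-1^-4 = +1.
(a,b)_7: α=-3, u≡2; β=-1, v≡3 (mod 7); (2|7)=+1, (3|7)=-1; sign (−1)^1·+1^-1·-1^-3 = +1.
(8064987, 196707 / ℚ) ramifies at {2, 17, 29, 41}: a division algebra.

[2, 17, 29, 41]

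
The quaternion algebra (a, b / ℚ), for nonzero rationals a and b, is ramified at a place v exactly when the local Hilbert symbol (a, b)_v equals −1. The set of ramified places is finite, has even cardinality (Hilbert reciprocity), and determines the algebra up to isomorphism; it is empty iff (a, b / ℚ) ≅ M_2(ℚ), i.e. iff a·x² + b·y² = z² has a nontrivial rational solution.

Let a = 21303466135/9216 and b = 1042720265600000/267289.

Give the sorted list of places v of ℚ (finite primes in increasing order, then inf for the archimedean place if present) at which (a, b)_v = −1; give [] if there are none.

Mod squares: a ≡ 235135, b ≡ 5735. Check v ∈ {∞, 2, 3, 5, 7, 11, 13, 31, 37, 41, 43, 47}.
v=47: a=47^0·(≡46), b=47^-2·(≡6) mod 47; (46|47)=-1, (6|47)=+1; (−1)^{0·-2·23}·(-1)^-2·(+1)^0 = +1.
v=37: a=37^1·(≡36), b=37^1·(≡9) mod 37; (36|37)=+1, (9|37)=+1; (−1)^{1·1·18}·(+1)^1·(+1)^1 = +1.
v=5: a=5^1·(≡2), b=5^5·(≡3) mod 5; (2|5)=-1, (3|5)=-1; (−1)^{1·5·2}·(-1)^5·(-1)^1 = +1.
v=43: a=43^2·(≡17), b=43^0·(≡25) mod 43; (17|43)=+1, (25|43)=+1; (−1)^{2·0·21}·(+1)^0·(+1)^2 = +1.
v=31: a=31^1·(≡3), b=31^1·(≡23) mod 31; (3|31)=-1, (23|31)=-1; (−1)^{1·1·15}·(-1)^1·(-1)^1 = -1.
v=7: a=7^2·(≡3), b=7^0·(≡1) mod 7; (3|7)=-1, (1|7)=+1; (−1)^{2·0·3}·(-1)^0·(+1)^2 = +1.
v=2: v_2(a)=-10, v_2(b)=10; units ≡ 7, 7 (mod 8); ε·ε+αω+βω = 1·1+-10·0+10·0 ≡ 1  ⇒  (a,b)_2 = -1.
v=11: a=11^0·(≡8), b=11^-2·(≡1) mod 11; (8|11)=-1, (1|11)=+1; (−1)^{0·-2·5}·(-1)^-2·(+1)^0 = +1.
v=∞: 235135 > 0 and 5735 > 0  ⇒  (a,b)_∞ = +1.
v=13: a=13^0·(≡10), b=13^2·(≡6) mod 13; (10|13)=+1, (6|13)=-1; (−1)^{0·2·6}·(+1)^2·(-1)^0 = +1.
v=3: a=3^-2·(≡1), b=3^0·(≡2) mod 3; (1|3)=+1, (2|3)=-1; (−1)^{-2·0·1}·(+1)^0·(-1)^-2 = +1.
v=41: a=41^1·(≡36), b=41^2·(≡25) mod 41; (36|41)=+1, (25|41)=+1; (−1)^{1·2·20}·(+1)^2·(+1)^1 = +1.
(235135, 5735 / ℚ) ramifies at {2, 31}: a division algebra.

[2, 31]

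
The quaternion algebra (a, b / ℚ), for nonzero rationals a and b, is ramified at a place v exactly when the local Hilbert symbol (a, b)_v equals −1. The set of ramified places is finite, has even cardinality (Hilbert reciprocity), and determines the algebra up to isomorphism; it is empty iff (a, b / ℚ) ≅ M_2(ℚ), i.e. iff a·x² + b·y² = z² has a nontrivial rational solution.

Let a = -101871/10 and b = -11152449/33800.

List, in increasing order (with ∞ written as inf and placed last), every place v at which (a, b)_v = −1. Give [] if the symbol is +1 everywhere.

Mod squares: a ≡ -2310, b ≡ -418. Check v ∈ {∞, 2, 3, 5, 7, 11, 13, 19}.
v=19: a=19^0·(≡14), b=19^1·(≡4) mod 19; (14|19)=-1, (4|19)=+1; (−1)^{0·1·9}·(-1)^1·(+1)^0 = -1.
v=∞: -2310 < 0 and -418 < 0  ⇒  (a,b)_∞ = -1.
v=5: a=5^-1·(≡2), b=5^-2·(≡3) mod 5; (2|5)=-1, (3|5)=-1; (−1)^{-1·-2·2}·(-1)^-2·(-1)^-1 = -1.
v=2: v_2(a)=-1, v_2(b)=-3; units ≡ 5, 7 (mod 8); ε·ε+αω+βω = 0·1+-1·0+-3·1 ≡ 1  ⇒  (a,b)_2 = -1.
v=3: a=3^3·(≡1), b=3^2·(≡2) mod 3; (1|3)=+1, (2|3)=-1; (−1)^{3·2·1}·(+1)^2·(-1)^3 = -1.
v=13: a=13^0·(≡1), b=13^-2·(≡6) mod 13; (1|13)=+1, (6|13)=-1; (−1)^{0·-2·6}·(+1)^-2·(-1)^0 = +1.
v=7: a=7^3·(≡6), b=7^2·(≡1) mod 7; (6|7)=-1, (1|7)=+1; (−1)^{3·2·3}·(-1)^2·(+1)^3 = +1.
v=11: a=11^1·(≡10), b=11^3·(≡10) mod 11; (10|11)=-1, (10|11)=-1; (−1)^{1·3·5}·(-1)^3·(-1)^1 = -1.
Ram(-2310, -418) = {2, 3, 5, 11, 19, ∞}; no ℚ_2-point on the conic.

[2, 3, 5, 11, 19, inf]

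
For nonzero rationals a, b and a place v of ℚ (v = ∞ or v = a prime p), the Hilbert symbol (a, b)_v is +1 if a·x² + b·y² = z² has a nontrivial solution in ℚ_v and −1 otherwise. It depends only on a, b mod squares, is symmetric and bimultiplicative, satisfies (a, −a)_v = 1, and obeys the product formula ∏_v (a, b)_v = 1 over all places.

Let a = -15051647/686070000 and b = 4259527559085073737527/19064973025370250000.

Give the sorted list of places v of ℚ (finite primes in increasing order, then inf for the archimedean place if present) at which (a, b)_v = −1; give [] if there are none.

(a, b) ≡ (-3689, 527) mod (ℚ^×)²; places V = {2, 3, 5, 7, 11, 13, 17, 19, 31, ∞}.
(a,b)_2: α=-4, β=-4; u≡7, v≡7 (mod 8); ε(u)ε(v)=1·1, αω(v)=-4·0, βω(u)=-4·0; sum ≡ 1  ⇒  -1.
(a,b)_17: α=1, u≡16; β=1, v≡11 (mod 17); (16|17)=+1, (11|17)=-1; sign (−1)^0·+1^1·-1^1 = -1.
(a,b)_3: α=-4, u≡1; β=-16, v≡2 (mod 3); (1|3)=+1, (2|3)=-1; sign (−1)^0·+1^-16·-1^-4 = +1.
(a,b)_31: α=1, u≡14; β=3, v≡22 (mod 31); (14|31)=+1, (22|31)=-1; sign (−1)^1·+1^3·-1^1 = +1.
(a,b)_5: α=-4, u≡4; β=-6, v≡2 (mod 5); (4|5)=+1, (2|5)=-1; sign (−1)^0·+1^-6·-1^-4 = +1.
(a,b)_∞: sgn(-3689)=−, sgn(527)=+, so +1.
(a,b)_7: α=-1, u≡3; β=0, v≡2 (mod 7); (3|7)=-1, (2|7)=+1; sign (−1)^0·-1^0·+1^-1 = +1.
(a,b)_19: α=0, u≡11; β=2, v≡13 (mod 19); (11|19)=+1, (13|19)=-1; sign (−1)^0·+1^2·-1^0 = +1.
(a,b)_11: α=-2, u≡10; β=-6, v≡6 (mod 11); (10|11)=-1, (6|11)=-1; sign (−1)^0·-1^-6·-1^-2 = +1.
(a,b)_13: α=4, u≡9; β=12, v≡11 (mod 13); (9|13)=+1, (11|13)=-1; sign (−1)^0·+1^12·-1^4 = +1.
|Ram(-3689, 527)| = 2, even; anisotropic at {2, 17}.

[2, 17]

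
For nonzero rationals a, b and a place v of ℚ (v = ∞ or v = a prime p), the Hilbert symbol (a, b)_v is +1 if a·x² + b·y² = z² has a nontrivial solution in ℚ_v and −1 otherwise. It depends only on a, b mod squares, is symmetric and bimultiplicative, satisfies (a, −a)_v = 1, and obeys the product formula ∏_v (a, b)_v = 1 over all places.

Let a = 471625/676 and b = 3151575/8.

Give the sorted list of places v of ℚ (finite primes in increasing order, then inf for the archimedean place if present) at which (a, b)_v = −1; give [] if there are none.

(a, b) ≡ (385, 28014) mod (ℚ^×)²; places V = {2, 3, 5, 7, 11, 13, 23, 29, ∞}.
(a,b)_2: α=-2, β=-3; u≡1, v≡7 (mod 8); ε(u)ε(v)=0·1, αω(v)=-2·0, βω(u)=-3·0; sum ≡ 0  ⇒  +1.
(a,b)_29: α=0, u≡3; β=1, v≡16 (mod 29); (3|29)=-1, (16|29)=+1; sign (−1)^0·-1^1·+1^0 = -1.
(a,b)_3: α=0, u≡1; β=3, v≡2 (mod 3); (1|3)=+1, (2|3)=-1; sign (−1)^0·+1^3·-1^0 = +1.
(a,b)_23: α=0, u≡19; β=1, v≡19 (mod 23); (19|23)=-1, (19|23)=-1; sign (−1)^0·-1^1·-1^0 = -1.
(a,b)_∞: sgn(385)=+, sgn(28014)=+, so +1.
(a,b)_5: α=3, u≡3; β=2, v≡1 (mod 5); (3|5)=-1, (1|5)=+1; sign (−1)^0·-1^2·+1^3 = +1.
(a,b)_7: α=3, u≡6; β=1, v≡6 (mod 7); (6|7)=-1, (6|7)=-1; sign (−1)^1·-1^1·-1^3 = -1.
(a,b)_13: α=-2, u≡6; β=0, v≡3 (mod 13); (6|13)=-1, (3|13)=+1; sign (−1)^0·-1^0·+1^-2 = +1.
(a,b)_11: α=1, u≡6; β=0, v≡8 (mod 11); (6|11)=-1, (8|11)=-1; sign (−1)^0·-1^0·-1^1 = -1.
Ram(385, 28014) = {7, 11, 23, 29}; no ℚ_7-point on the conic.

[7, 11, 23, 29]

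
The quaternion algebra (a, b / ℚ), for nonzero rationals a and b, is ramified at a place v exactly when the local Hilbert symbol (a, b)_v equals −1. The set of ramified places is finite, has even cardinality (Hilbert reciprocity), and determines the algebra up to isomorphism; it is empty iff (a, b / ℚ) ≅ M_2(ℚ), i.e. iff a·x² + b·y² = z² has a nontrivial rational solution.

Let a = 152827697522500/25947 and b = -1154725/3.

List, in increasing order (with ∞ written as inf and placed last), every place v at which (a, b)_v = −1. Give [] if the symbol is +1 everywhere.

[17, 19]

(a, b) ≡ (3, -138567) mod (ℚ^×)²; places V = {2, 3, 5, 7, 11, 13, 17, 19, 31, ∞}.
(a,b)_11: α=2, u≡9; β=1, v≡3 (mod 11); (9|11)=+1, (3|11)=+1; sign (−1)^0·+1^1·+1^2 = +1.
(a,b)_7: α=2, u≡3; β=0, v≡3 (mod 7); (3|7)=-1, (3|7)=-1; sign (−1)^0·-1^0·-1^2 = +1.
(a,b)_2: α=2, β=0; u≡3, v≡1 (mod 8); ε(u)ε(v)=1·0, αω(v)=2·0, βω(u)=0·1; sum ≡ 0  ⇒  +1.
(a,b)_31: α=-2, u≡29; β=0, v≡29 (mod 31); (29|31)=-1, (29|31)=-1; sign (−1)^0·-1^0·-1^-2 = +1.
(a,b)_17: α=0, u≡7; β=1, v≡8 (mod 17); (7|17)=-1, (8|17)=+1; sign (−1)^0·-1^1·+1^0 = -1.
(a,b)_13: α=4, u≡12; β=1, v≡10 (mod 13); (12|13)=+1, (10|13)=+1; sign (−1)^0·+1^1·+1^4 = +1.
(a,b)_5: α=4, u≡3; β=2, v≡2 (mod 5); (3|5)=-1, (2|5)=-1; sign (−1)^0·-1^2·-1^4 = +1.
(a,b)_∞: sgn(3)=+, sgn(-138567)=−, so +1.
(a,b)_19: α=2, u≡10; β=1, v≡2 (mod 19); (10|19)=-1, (2|19)=-1; sign (−1)^0·-1^1·-1^2 = -1.
(a,b)_3: α=-3, u≡1; β=-1, v≡2 (mod 3); (1|3)=+1, (2|3)=-1; sign (−1)^1·+1^-1·-1^-3 = +1.
|Ram(3, -138567)| = 2, even; anisotropic at {17, 19}.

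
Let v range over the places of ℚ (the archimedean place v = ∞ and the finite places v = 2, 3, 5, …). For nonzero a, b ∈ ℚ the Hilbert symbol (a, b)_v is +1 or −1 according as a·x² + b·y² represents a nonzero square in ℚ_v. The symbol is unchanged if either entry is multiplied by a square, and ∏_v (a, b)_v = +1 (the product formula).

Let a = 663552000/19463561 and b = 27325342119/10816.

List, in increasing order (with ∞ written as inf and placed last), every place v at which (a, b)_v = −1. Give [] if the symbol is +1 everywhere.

[19, 23]

Mod squares: a ≡ 205, b ≡ 53751. Check v ∈ {∞, 2, 3, 5, 13, 19, 23, 31, 41, 53}.
v=5: a=5^3·(≡1), b=5^0·(≡4) mod 5; (1|5)=+1, (4|5)=+1; (−1)^{3·0·2}·(+1)^0·(+1)^3 = +1.
v=53: a=53^-2·(≡49), b=53^0·(≡24) mod 53; (49|53)=+1, (24|53)=+1; (−1)^{-2·0·26}·(+1)^0·(+1)^-2 = +1.
v=2: v_2(a)=16, v_2(b)=-6; units ≡ 5, 7 (mod 8); ε·ε+αω+βω = 0·1+16·0+-6·1 ≡ 0  ⇒  (a,b)_2 = +1.
v=13: a=13^-2·(≡10), b=13^-2·(≡3) mod 13; (10|13)=+1, (3|13)=+1; (−1)^{-2·-2·6}·(+1)^-2·(+1)^-2 = +1.
v=31: a=31^0·(≡4), b=31^2·(≡2) mod 31; (4|31)=+1, (2|31)=+1; (−1)^{0·2·15}·(+1)^2·(+1)^0 = +1.
v=19: a=19^0·(≡10), b=19^1·(≡17) mod 19; (10|19)=-1, (17|19)=+1; (−1)^{0·1·9}·(-1)^1·(+1)^0 = -1.
v=23: a=23^0·(≡14), b=23^3·(≡19) mod 23; (14|23)=-1, (19|23)=-1; (−1)^{0·3·11}·(-1)^3·(-1)^0 = -1.
v=3: a=3^4·(≡1), b=3^1·(≡1) mod 3; (1|3)=+1, (1|3)=+1; (−1)^{4·1·1}·(+1)^1·(+1)^4 = +1.
v=∞: 205 > 0 and 53751 > 0  ⇒  (a,b)_∞ = +1.
v=41: a=41^-1·(≡2), b=41^1·(≡32) mod 41; (2|41)=+1, (32|41)=+1; (−1)^{-1·1·20}·(+1)^1·(+1)^-1 = +1.
(205, 53751 / ℚ) ramifies at {19, 23}: a division algebra.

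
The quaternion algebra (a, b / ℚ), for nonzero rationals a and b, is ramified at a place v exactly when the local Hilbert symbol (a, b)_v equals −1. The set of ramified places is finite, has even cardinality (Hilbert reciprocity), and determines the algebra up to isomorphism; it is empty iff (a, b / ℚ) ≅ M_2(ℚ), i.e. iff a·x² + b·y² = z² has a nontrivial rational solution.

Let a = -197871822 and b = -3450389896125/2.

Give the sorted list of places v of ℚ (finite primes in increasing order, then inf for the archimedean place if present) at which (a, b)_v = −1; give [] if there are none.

Mod squares: a ≡ -2542, b ≡ -410. Check v ∈ {∞, 2, 3, 5, 31, 41}.
v=41: a=41^1·(≡9), b=41^1·(≡5) mod 41; (9|41)=+1, (5|41)=+1; (−1)^{1·1·20}·(+1)^1·(+1)^1 = +1.
v=∞: -2542 < 0 and -410 < 0  ⇒  (a,b)_∞ = -1.
v=5: a=5^0·(≡3), b=5^3·(≡3) mod 5; (3|5)=-1, (3|5)=-1; (−1)^{0·3·2}·(-1)^3·(-1)^0 = -1.
v=2: v_2(a)=1, v_2(b)=-1; units ≡ 1, 3 (mod 8); ε·ε+αω+βω = 0·1+1·1+-1·0 ≡ 1  ⇒  (a,b)_2 = -1.
v=31: a=31^3·(≡23), b=31^4·(≡13) mod 31; (23|31)=-1, (13|31)=-1; (−1)^{3·4·15}·(-1)^4·(-1)^3 = -1.
v=3: a=3^4·(≡2), b=3^6·(≡1) mod 3; (2|3)=-1, (1|3)=+1; (−1)^{4·6·1}·(-1)^6·(+1)^4 = +1.
Ram(-2542, -410) = {2, 5, 31, ∞}; no ℚ_2-point on the conic.

[2, 5, 31, inf]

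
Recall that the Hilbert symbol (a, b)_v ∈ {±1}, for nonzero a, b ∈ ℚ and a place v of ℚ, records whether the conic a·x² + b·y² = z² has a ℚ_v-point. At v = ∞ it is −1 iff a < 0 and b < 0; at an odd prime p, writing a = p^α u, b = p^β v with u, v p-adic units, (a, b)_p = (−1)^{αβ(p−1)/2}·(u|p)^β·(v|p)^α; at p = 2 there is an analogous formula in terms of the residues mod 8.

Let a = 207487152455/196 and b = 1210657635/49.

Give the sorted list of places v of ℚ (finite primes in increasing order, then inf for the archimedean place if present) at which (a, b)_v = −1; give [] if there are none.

(a, b) ≡ (4750055, 1111715) mod (ℚ^×)²; places V = {2, 3, 5, 7, 11, 17, 19, 29, 41, 47, ∞}.
(a,b)_17: α=1, u≡14; β=1, v≡2 (mod 17); (14|17)=-1, (2|17)=+1; sign (−1)^0·-1^1·+1^1 = -1.
(a,b)_29: α=1, u≡26; β=1, v≡15 (mod 29); (26|29)=-1, (15|29)=-1; sign (−1)^0·-1^1·-1^1 = +1.
(a,b)_3: α=0, u≡2; β=2, v≡2 (mod 3); (2|3)=-1, (2|3)=-1; sign (−1)^0·-1^2·-1^0 = +1.
(a,b)_2: α=-2, β=0; u≡7, v≡3 (mod 8); ε(u)ε(v)=1·1, αω(v)=-2·1, βω(u)=0·0; sum ≡ 1  ⇒  -1.
(a,b)_7: α=-2, u≡4; β=-2, v≡5 (mod 7); (4|7)=+1, (5|7)=-1; sign (−1)^0·+1^-2·-1^-2 = +1.
(a,b)_47: α=1, u≡22; β=0, v≡2 (mod 47); (22|47)=-1, (2|47)=+1; sign (−1)^0·-1^0·+1^1 = +1.
(a,b)_41: α=1, u≡15; β=1, v≡30 (mod 41); (15|41)=-1, (30|41)=-1; sign (−1)^0·-1^1·-1^1 = +1.
(a,b)_11: α=2, u≡2; β=3, v≡10 (mod 11); (2|11)=-1, (10|11)=-1; sign (−1)^0·-1^3·-1^2 = -1.
(a,b)_19: α=2, u≡4; β=0, v≡5 (mod 19); (4|19)=+1, (5|19)=+1; sign (−1)^0·+1^0·+1^2 = +1.
(a,b)_∞: sgn(4750055)=+, sgn(1111715)=+, so +1.
(a,b)_5: α=1, u≡1; β=1, v≡3 (mod 5); (1|5)=+1, (3|5)=-1; sign (−1)^0·+1^1·-1^1 = -1.
Ram(4750055, 1111715) = {2, 5, 11, 17}; no ℚ_2-point on the conic.

[2, 5, 11, 17]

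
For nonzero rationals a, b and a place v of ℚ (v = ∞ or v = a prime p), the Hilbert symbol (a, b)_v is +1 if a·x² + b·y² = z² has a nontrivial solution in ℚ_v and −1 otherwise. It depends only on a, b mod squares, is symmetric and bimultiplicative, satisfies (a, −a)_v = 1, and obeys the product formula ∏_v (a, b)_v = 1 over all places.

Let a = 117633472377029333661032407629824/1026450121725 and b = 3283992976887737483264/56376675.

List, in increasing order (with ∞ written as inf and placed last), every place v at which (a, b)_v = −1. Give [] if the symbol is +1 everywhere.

[3, 19, 23, 41]

Mod squares: a ≡ 35106414, b ≡ 9177. Check v ∈ {∞, 2, 3, 5, 7, 11, 17, 19, 23, 29, 37, 41}.
v=41: a=41^3·(≡39), b=41^2·(≡24) mod 41; (39|41)=+1, (24|41)=-1; (−1)^{3·2·20}·(+1)^2·(-1)^3 = -1.
v=23: a=23^4·(≡15), b=23^3·(≡9) mod 23; (15|23)=-1, (9|23)=+1; (−1)^{4·3·11}·(-1)^3·(+1)^4 = -1.
v=2: v_2(a)=31, v_2(b)=20; units ≡ 7, 1 (mod 8); ε·ε+αω+βω = 1·0+31·0+20·0 ≡ 0  ⇒  (a,b)_2 = +1.
v=37: a=37^3·(≡32), b=37^2·(≡3) mod 37; (32|37)=-1, (3|37)=+1; (−1)^{3·2·18}·(-1)^2·(+1)^3 = +1.
v=7: a=7^-1·(≡5), b=7^1·(≡2) mod 7; (5|7)=-1, (2|7)=+1; (−1)^{-1·1·3}·(-1)^1·(+1)^-1 = +1.
v=3: a=3^-5·(≡2), b=3^-3·(≡2) mod 3; (2|3)=-1, (2|3)=-1; (−1)^{-5·-3·1}·(-1)^-3·(-1)^-5 = -1.
v=17: a=17^-6·(≡7), b=17^-4·(≡10) mod 17; (7|17)=-1, (10|17)=-1; (−1)^{-6·-4·8}·(-1)^-4·(-1)^-6 = +1.
v=29: a=29^3·(≡17), b=29^2·(≡6) mod 29; (17|29)=-1, (6|29)=+1; (−1)^{3·2·14}·(-1)^2·(+1)^3 = +1.
v=19: a=19^1·(≡10), b=19^1·(≡10) mod 19; (10|19)=-1, (10|19)=-1; (−1)^{1·1·9}·(-1)^1·(-1)^1 = -1.
v=∞: 35106414 > 0 and 9177 > 0  ⇒  (a,b)_∞ = +1.
v=5: a=5^-2·(≡1), b=5^-2·(≡2) mod 5; (1|5)=+1, (2|5)=-1; (−1)^{-2·-2·2}·(+1)^-2·(-1)^-2 = +1.
v=11: a=11^2·(≡2), b=11^0·(≡9) mod 11; (2|11)=-1, (9|11)=+1; (−1)^{2·0·5}·(-1)^0·(+1)^2 = +1.
Ram(35106414, 9177) = {3, 19, 23, 41}; no ℚ_3-point on the conic.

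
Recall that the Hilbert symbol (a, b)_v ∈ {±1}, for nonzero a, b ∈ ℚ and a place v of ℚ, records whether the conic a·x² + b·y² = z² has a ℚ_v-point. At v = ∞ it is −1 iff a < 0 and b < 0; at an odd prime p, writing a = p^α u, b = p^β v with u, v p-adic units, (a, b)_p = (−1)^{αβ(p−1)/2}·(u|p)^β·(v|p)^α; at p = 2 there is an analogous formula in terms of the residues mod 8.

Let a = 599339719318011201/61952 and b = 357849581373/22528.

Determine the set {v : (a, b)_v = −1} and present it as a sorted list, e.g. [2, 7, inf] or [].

Mod squares: a ≡ 4002, b ≡ 2046. Check v ∈ {∞, 2, 3, 11, 23, 29, 31}.
v=23: a=23^3·(≡1), b=23^2·(≡20) mod 23; (1|23)=+1, (20|23)=-1; (−1)^{3·2·11}·(+1)^2·(-1)^3 = -1.
v=3: a=3^7·(≡2), b=3^3·(≡1) mod 3; (2|3)=-1, (1|3)=+1; (−1)^{7·3·1}·(-1)^3·(+1)^7 = +1.
v=11: a=11^-2·(≡4), b=11^-1·(≡10) mod 11; (4|11)=+1, (10|11)=-1; (−1)^{-2·-1·5}·(+1)^-1·(-1)^-2 = +1.
v=∞: 4002 > 0 and 2046 > 0  ⇒  (a,b)_∞ = +1.
v=31: a=31^4·(≡27), b=31^3·(≡7) mod 31; (27|31)=-1, (7|31)=+1; (−1)^{4·3·15}·(-1)^3·(+1)^4 = -1.
v=2: v_2(a)=-9, v_2(b)=-11; units ≡ 1, 7 (mod 8); ε·ε+αω+βω = 0·1+-9·0+-11·0 ≡ 0  ⇒  (a,b)_2 = +1.
v=29: a=29^3·(≡7), b=29^2·(≡5) mod 29; (7|29)=+1, (5|29)=+1; (−1)^{3·2·14}·(+1)^2·(+1)^3 = +1.
Ram(4002, 2046) = {23, 31}; no ℚ_23-point on the conic.

[23, 31]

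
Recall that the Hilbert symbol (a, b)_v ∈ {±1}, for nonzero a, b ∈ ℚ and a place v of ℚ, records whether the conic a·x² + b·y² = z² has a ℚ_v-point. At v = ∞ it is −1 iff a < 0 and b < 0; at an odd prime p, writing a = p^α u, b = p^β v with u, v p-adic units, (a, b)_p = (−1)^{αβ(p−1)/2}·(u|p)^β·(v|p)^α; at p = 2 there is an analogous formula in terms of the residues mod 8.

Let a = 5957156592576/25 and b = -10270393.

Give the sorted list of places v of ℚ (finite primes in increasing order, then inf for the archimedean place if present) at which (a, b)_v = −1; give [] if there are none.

Mod squares: a ≡ 10199, b ≡ -10270393. Check v ∈ {∞, 2, 3, 5, 7, 19, 31, 47, 53}.
v=3: a=3^2·(≡2), b=3^0·(≡2) mod 3; (2|3)=-1, (2|3)=-1; (−1)^{2·0·1}·(-1)^0·(-1)^2 = +1.
v=19: a=19^2·(≡12), b=19^1·(≡3) mod 19; (12|19)=-1, (3|19)=-1; (−1)^{2·1·9}·(-1)^1·(-1)^2 = -1.
v=53: a=53^2·(≡22), b=53^1·(≡40) mod 53; (22|53)=-1, (40|53)=+1; (−1)^{2·1·26}·(-1)^1·(+1)^2 = -1.
v=31: a=31^1·(≡9), b=31^1·(≡25) mod 31; (9|31)=+1, (25|31)=+1; (−1)^{1·1·15}·(+1)^1·(+1)^1 = -1.
v=47: a=47^1·(≡22), b=47^1·(≡31) mod 47; (22|47)=-1, (31|47)=-1; (−1)^{1·1·23}·(-1)^1·(-1)^1 = -1.
v=∞: 10199 > 0 and -10270393 < 0  ⇒  (a,b)_∞ = +1.
v=2: v_2(a)=6, v_2(b)=0; units ≡ 7, 7 (mod 8); ε·ε+αω+βω = 1·1+6·0+0·0 ≡ 1  ⇒  (a,b)_2 = -1.
v=7: a=7^1·(≡4), b=7^1·(≡1) mod 7; (4|7)=+1, (1|7)=+1; (−1)^{1·1·3}·(+1)^1·(+1)^1 = -1.
v=5: a=5^-2·(≡1), b=5^0·(≡2) mod 5; (1|5)=+1, (2|5)=-1; (−1)^{-2·0·2}·(+1)^0·(-1)^-2 = +1.
Ram(10199, -10270393) = {2, 7, 19, 31, 47, 53}; no ℚ_2-point on the conic.

[2, 7, 19, 31, 47, 53]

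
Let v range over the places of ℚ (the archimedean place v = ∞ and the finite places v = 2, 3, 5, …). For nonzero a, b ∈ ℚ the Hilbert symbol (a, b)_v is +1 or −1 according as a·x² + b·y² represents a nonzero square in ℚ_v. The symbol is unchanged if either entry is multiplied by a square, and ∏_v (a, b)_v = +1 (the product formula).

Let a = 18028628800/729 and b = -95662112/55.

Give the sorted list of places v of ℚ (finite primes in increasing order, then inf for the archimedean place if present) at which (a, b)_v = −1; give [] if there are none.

[2, 5, 11, 13]

Mod squares: a ≡ 13, b ≡ -110. Check v ∈ {∞, 2, 3, 5, 7, 11, 13, 19}.
v=13: a=13^1·(≡12), b=13^2·(≡8) mod 13; (12|13)=+1, (8|13)=-1; (−1)^{1·2·6}·(+1)^2·(-1)^1 = -1.
v=19: a=19^2·(≡14), b=19^2·(≡9) mod 19; (14|19)=-1, (9|19)=+1; (−1)^{2·2·9}·(-1)^2·(+1)^2 = +1.
v=7: a=7^4·(≡5), b=7^2·(≡2) mod 7; (5|7)=-1, (2|7)=+1; (−1)^{4·2·3}·(-1)^2·(+1)^4 = +1.
v=2: v_2(a)=6, v_2(b)=5; units ≡ 5, 1 (mod 8); ε·ε+αω+βω = 0·0+6·0+5·1 ≡ 1  ⇒  (a,b)_2 = -1.
v=∞: 13 > 0 and -110 < 0  ⇒  (a,b)_∞ = +1.
v=3: a=3^-6·(≡1), b=3^0·(≡1) mod 3; (1|3)=+1, (1|3)=+1; (−1)^{-6·0·1}·(+1)^0·(+1)^-6 = +1.
v=5: a=5^2·(≡3), b=5^-1·(≡3) mod 5; (3|5)=-1, (3|5)=-1; (−1)^{2·-1·2}·(-1)^-1·(-1)^2 = -1.
v=11: a=11^0·(≡2), b=11^-1·(≡3) mod 11; (2|11)=-1, (3|11)=+1; (−1)^{0·-1·5}·(-1)^-1·(+1)^0 = -1.
Ram(13, -110) = {2, 5, 11, 13}; no ℚ_2-point on the conic.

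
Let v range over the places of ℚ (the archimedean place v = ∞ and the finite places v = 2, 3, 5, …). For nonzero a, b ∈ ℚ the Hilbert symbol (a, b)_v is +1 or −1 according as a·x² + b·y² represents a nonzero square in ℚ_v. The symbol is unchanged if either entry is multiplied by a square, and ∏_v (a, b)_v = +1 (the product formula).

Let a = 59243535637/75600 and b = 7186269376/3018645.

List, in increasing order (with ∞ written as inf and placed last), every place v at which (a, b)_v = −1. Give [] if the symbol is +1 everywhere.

[3, 5]

Mod squares: a ≡ 273, b ≡ 95. Check v ∈ {∞, 2, 3, 5, 7, 11, 13, 17, 19, 37}.
v=∞: 273 > 0 and 95 > 0  ⇒  (a,b)_∞ = +1.
v=11: a=11^2·(≡3), b=11^2·(≡2) mod 11; (3|11)=+1, (2|11)=-1; (−1)^{2·2·5}·(+1)^2·(-1)^2 = +1.
v=13: a=13^1·(≡6), b=13^2·(≡1) mod 13; (6|13)=-1, (1|13)=+1; (−1)^{1·2·6}·(-1)^2·(+1)^1 = +1.
v=19: a=19^4·(≡16), b=19^1·(≡7) mod 19; (16|19)=+1, (7|19)=+1; (−1)^{4·1·9}·(+1)^1·(+1)^4 = +1.
v=7: a=7^-1·(≡1), b=7^-2·(≡4) mod 7; (1|7)=+1, (4|7)=+1; (−1)^{-1·-2·3}·(+1)^-2·(+1)^-1 = +1.
v=5: a=5^-2·(≡3), b=5^-1·(≡4) mod 5; (3|5)=-1, (4|5)=+1; (−1)^{-2·-1·2}·(-1)^-1·(+1)^-2 = -1.
v=17: a=17^2·(≡8), b=17^2·(≡14) mod 17; (8|17)=+1, (14|17)=-1; (−1)^{2·2·8}·(+1)^2·(-1)^2 = +1.
v=37: a=37^0·(≡24), b=37^-2·(≡28) mod 37; (24|37)=-1, (28|37)=+1; (−1)^{0·-2·18}·(-1)^-2·(+1)^0 = +1.
v=3: a=3^-3·(≡1), b=3^-2·(≡2) mod 3; (1|3)=+1, (2|3)=-1; (−1)^{-3·-2·1}·(+1)^-2·(-1)^-3 = -1.
v=2: v_2(a)=-4, v_2(b)=6; units ≡ 1, 7 (mod 8); ε·ε+αω+βω = 0·1+-4·0+6·0 ≡ 0  ⇒  (a,b)_2 = +1.
(273, 95 / ℚ) ramifies at {3, 5}: a division algebra.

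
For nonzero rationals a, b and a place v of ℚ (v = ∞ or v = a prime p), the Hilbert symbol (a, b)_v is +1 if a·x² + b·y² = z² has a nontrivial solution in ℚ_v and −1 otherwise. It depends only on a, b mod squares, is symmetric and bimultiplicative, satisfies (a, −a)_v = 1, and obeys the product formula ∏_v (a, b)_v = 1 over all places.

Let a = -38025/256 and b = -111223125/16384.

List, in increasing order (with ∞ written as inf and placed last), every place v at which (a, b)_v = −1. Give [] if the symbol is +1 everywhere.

Mod squares: a ≡ -1, b ≡ -13. Check v ∈ {∞, 2, 3, 5, 13}.
v=∞: -1 < 0 and -13 < 0  ⇒  (a,b)_∞ = -1.
v=13: a=13^2·(≡1), b=13^3·(≡9) mod 13; (1|13)=+1, (9|13)=+1; (−1)^{2·3·6}·(+1)^3·(+1)^2 = +1.
v=5: a=5^2·(≡4), b=5^4·(≡2) mod 5; (4|5)=+1, (2|5)=-1; (−1)^{2·4·2}·(+1)^4·(-1)^2 = +1.
v=2: v_2(a)=-8, v_2(b)=-14; units ≡ 7, 3 (mod 8); ε·ε+αω+βω = 1·1+-8·1+-14·0 ≡ 1  ⇒  (a,b)_2 = -1.
v=3: a=3^2·(≡2), b=3^4·(≡2) mod 3; (2|3)=-1, (2|3)=-1; (−1)^{2·4·1}·(-1)^4·(-1)^2 = +1.
(-1, -13 / ℚ) ramifies at {2, ∞}: a division algebra.

[2, inf]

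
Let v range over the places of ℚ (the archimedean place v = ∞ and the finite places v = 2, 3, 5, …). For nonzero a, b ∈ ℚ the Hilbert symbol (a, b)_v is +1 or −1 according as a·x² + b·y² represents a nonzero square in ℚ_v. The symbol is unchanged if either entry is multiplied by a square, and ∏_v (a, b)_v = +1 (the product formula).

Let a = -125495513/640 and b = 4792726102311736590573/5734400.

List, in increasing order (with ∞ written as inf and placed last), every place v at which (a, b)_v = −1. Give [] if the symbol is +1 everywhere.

[2, 5, 7, 17]

(a, b) ≡ (-170, 182) mod (ℚ^×)²; places V = {2, 3, 5, 7, 11, 13, 17, 19, ∞}.
(a,b)_7: α=0, u≡6; β=-1, v≡3 (mod 7); (6|7)=-1, (3|7)=-1; sign (−1)^0·-1^-1·-1^0 = -1.
(a,b)_11: α=2, u≡2; β=4, v≡10 (mod 11); (2|11)=-1, (10|11)=-1; sign (−1)^0·-1^4·-1^2 = +1.
(a,b)_13: α=2, u≡3; β=5, v≡3 (mod 13); (3|13)=+1, (3|13)=+1; sign (−1)^0·+1^5·+1^2 = +1.
(a,b)_19: α=2, u≡11; β=4, v≡16 (mod 19); (11|19)=+1, (16|19)=+1; sign (−1)^0·+1^4·+1^2 = +1.
(a,b)_3: α=0, u≡1; β=4, v≡2 (mod 3); (1|3)=+1, (2|3)=-1; sign (−1)^0·+1^4·-1^0 = +1.
(a,b)_2: α=-7, β=-15; u≡3, v≡3 (mod 8); ε(u)ε(v)=1·1, αω(v)=-7·1, βω(u)=-15·1; sum ≡ 1  ⇒  -1.
(a,b)_∞: sgn(-170)=−, sgn(182)=+, so +1.
(a,b)_5: α=-1, u≡4; β=-2, v≡3 (mod 5); (4|5)=+1, (3|5)=-1; sign (−1)^0·+1^-2·-1^-1 = -1.
(a,b)_17: α=1, u≡10; β=4, v≡5 (mod 17); (10|17)=-1, (5|17)=-1; sign (−1)^0·-1^4·-1^1 = -1.
|Ram(-170, 182)| = 4, even; anisotropic at {2, 5, 7, 17}.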